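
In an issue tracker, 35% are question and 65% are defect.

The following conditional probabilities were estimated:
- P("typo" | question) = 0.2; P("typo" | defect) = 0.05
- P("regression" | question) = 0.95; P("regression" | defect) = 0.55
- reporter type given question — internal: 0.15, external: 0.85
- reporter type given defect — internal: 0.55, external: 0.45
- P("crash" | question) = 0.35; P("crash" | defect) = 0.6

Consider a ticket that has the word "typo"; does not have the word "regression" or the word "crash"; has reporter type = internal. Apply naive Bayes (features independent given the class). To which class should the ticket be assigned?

defect

question: 0.35 × 0.2 × (1−0.95) × 0.15 × (1−0.35) = 0.00034125
defect: 0.65 × 0.05 × (1−0.55) × 0.55 × (1−0.6) = 0.0032175
Highest score → defect.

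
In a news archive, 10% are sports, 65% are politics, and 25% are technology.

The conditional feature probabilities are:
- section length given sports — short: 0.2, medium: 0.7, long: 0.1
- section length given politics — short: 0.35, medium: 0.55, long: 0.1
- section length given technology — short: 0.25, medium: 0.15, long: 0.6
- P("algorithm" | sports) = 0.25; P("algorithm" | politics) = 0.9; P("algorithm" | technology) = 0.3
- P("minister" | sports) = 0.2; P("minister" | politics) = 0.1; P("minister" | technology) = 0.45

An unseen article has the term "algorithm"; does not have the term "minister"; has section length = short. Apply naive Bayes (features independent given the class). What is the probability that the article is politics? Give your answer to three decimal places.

0.928

sports: 0.1 × 0.2 × 0.25 × (1−0.2) = 0.004
politics: 0.65 × 0.35 × 0.9 × (1−0.1) = 0.184275
technology: 0.25 × 0.25 × 0.3 × (1−0.45) = 0.0103125
P(politics | x) = 0.184275 / 0.1985875 ≈ 0.928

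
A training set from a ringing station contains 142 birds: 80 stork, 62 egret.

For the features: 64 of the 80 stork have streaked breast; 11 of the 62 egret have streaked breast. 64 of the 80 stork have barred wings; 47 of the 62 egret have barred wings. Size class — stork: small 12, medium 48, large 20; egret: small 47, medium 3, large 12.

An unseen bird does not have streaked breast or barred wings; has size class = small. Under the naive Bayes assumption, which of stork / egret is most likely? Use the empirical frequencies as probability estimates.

stork: (80/142) × (16/80) × (16/80) × (12/80) ≈ 0.00338028
egret: (62/142) × (51/62) × (15/62) × (47/62) ≈ 0.06587
Highest score → egret.

egret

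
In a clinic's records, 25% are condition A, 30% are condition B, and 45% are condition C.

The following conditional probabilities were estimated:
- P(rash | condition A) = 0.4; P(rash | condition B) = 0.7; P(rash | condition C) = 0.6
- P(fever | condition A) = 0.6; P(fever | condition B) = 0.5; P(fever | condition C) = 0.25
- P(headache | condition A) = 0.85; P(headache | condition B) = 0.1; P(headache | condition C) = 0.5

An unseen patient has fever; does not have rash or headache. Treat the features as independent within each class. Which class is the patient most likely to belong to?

condition A: 0.25 × (1−0.4) × 0.6 × (1−0.85) = 0.0135
condition B: 0.3 × (1−0.7) × 0.5 × (1−0.1) = 0.0405
condition C: 0.45 × (1−0.6) × 0.25 × (1−0.5) = 0.0225
Highest score → condition B.

condition B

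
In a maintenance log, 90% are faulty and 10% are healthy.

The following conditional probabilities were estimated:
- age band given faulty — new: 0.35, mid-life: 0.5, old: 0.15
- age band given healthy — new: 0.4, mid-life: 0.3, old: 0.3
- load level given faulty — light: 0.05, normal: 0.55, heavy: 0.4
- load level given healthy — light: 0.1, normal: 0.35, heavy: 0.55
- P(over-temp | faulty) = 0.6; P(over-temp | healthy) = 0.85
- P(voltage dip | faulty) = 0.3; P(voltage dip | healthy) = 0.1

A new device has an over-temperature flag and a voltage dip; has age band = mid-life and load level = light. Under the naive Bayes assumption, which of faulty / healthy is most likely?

faulty: 0.9 × 0.5 × 0.05 × 0.6 × 0.3 = 0.00405
healthy: 0.1 × 0.3 × 0.1 × 0.85 × 0.1 = 0.000255
Highest score → faulty.

faulty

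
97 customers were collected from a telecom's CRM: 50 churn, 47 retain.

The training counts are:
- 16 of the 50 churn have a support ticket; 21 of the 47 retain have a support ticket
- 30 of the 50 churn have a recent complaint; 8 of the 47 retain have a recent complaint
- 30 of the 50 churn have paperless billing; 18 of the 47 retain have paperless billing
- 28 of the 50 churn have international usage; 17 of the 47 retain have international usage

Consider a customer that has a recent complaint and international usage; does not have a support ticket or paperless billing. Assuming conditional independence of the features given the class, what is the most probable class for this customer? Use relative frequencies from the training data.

churn: (50/97) × (34/50) × (30/50) × (20/50) × (28/50) ≈ 0.0471093
retain: (47/97) × (26/47) × (8/47) × (29/47) × (17/47) ≈ 0.0101823
Highest score → churn.

churn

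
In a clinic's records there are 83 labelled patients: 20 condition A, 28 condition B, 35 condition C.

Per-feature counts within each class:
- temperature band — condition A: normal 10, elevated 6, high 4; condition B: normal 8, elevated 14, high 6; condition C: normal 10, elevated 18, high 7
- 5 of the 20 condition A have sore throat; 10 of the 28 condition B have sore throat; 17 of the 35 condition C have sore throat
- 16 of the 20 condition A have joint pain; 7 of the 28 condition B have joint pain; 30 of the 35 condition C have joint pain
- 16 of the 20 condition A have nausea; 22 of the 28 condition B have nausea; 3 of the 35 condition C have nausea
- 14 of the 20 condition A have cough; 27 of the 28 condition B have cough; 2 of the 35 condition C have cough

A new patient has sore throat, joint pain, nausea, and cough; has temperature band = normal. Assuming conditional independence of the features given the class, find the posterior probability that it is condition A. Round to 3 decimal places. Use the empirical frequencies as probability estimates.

condition A: (20/83) × (10/20) × (5/20) × (16/20) × (16/20) × (14/20) ≈ 0.013494
condition B: (28/83) × (8/28) × (10/28) × (7/28) × (22/28) × (27/28) ≈ 0.00652025
condition C: (35/83) × (10/35) × (17/35) × (30/35) × (3/35) × (2/35) ≈ 0.000245681
P(condition A | x) = 0.013494 / 0.020259931 ≈ 0.666

0.666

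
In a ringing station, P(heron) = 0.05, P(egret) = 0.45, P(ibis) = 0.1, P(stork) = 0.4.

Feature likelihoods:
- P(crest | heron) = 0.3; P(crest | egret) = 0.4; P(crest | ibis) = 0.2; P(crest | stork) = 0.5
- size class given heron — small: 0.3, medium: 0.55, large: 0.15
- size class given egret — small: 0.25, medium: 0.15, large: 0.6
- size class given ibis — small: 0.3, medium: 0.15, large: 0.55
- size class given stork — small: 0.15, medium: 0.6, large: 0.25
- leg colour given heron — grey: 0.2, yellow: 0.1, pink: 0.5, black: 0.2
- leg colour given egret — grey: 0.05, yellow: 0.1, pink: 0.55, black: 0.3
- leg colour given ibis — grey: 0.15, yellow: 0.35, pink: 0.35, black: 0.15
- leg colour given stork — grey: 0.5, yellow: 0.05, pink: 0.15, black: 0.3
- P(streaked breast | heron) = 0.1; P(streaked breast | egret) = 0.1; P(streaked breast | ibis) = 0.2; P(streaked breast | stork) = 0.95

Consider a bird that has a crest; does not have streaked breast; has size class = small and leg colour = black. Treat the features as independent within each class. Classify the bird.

heron: 0.05 × 0.3 × 0.3 × 0.2 × (1−0.1) = 0.00081
egret: 0.45 × 0.4 × 0.25 × 0.3 × (1−0.1) = 0.01215
ibis: 0.1 × 0.2 × 0.3 × 0.15 × (1−0.2) = 0.00072
stork: 0.4 × 0.5 × 0.15 × 0.3 × (1−0.95) = 0.00045
Highest score → egret.

egret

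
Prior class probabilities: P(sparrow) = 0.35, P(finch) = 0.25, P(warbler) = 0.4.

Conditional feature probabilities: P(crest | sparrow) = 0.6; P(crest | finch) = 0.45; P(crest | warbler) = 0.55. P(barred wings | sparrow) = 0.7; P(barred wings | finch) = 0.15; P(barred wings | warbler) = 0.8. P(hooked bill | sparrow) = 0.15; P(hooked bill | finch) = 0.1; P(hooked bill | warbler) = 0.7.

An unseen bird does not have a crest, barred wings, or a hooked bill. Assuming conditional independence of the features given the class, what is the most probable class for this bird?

sparrow: 0.35 × (1−0.6) × (1−0.7) × (1−0.15) = 0.0357
finch: 0.25 × (1−0.45) × (1−0.15) × (1−0.1) = 0.1051875
warbler: 0.4 × (1−0.55) × (1−0.8) × (1−0.7) = 0.0108
Highest score → finch.

finch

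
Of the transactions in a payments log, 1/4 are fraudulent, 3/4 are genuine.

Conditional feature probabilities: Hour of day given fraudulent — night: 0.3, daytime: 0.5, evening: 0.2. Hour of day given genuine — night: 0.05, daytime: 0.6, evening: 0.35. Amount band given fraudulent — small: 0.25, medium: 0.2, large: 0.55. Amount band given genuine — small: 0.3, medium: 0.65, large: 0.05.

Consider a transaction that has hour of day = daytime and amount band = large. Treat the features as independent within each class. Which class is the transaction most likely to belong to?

fraudulent: 0.25 × 0.5 × 0.55 = 0.06875
genuine: 0.75 × 0.6 × 0.05 = 0.0225
Highest score → fraudulent.

fraudulent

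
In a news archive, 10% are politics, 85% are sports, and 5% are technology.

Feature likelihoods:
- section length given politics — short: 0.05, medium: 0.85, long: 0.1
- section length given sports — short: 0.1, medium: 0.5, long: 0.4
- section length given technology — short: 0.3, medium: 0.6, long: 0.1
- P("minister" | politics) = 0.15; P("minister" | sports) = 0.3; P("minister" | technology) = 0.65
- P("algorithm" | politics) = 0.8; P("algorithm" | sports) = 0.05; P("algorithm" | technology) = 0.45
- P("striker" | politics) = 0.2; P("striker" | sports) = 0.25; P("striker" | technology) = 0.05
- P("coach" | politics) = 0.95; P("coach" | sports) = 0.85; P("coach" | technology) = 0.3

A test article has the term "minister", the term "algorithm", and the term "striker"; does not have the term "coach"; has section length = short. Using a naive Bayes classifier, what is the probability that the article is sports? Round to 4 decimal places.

0.2306

politics: 0.1 × 0.05 × 0.15 × 0.8 × 0.2 × (1−0.95) = 0.000006
sports: 0.85 × 0.1 × 0.3 × 0.05 × 0.25 × (1−0.85) = 0.0000478125
technology: 0.05 × 0.3 × 0.65 × 0.45 × 0.05 × (1−0.3) = 0.0001535625
P(sports | x) = 0.0000478125 / 0.000207375 ≈ 0.2306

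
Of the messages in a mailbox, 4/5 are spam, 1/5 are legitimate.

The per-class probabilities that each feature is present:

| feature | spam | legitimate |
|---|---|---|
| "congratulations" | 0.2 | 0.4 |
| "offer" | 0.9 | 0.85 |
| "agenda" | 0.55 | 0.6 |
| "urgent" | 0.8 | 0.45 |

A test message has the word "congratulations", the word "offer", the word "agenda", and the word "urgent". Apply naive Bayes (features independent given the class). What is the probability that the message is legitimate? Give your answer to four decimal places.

spam: 0.8 × 0.2 × 0.9 × 0.55 × 0.8 = 0.06336
legitimate: 0.2 × 0.4 × 0.85 × 0.6 × 0.45 = 0.01836
P(legitimate | x) = 0.01836 / 0.08172 ≈ 0.2247

0.2247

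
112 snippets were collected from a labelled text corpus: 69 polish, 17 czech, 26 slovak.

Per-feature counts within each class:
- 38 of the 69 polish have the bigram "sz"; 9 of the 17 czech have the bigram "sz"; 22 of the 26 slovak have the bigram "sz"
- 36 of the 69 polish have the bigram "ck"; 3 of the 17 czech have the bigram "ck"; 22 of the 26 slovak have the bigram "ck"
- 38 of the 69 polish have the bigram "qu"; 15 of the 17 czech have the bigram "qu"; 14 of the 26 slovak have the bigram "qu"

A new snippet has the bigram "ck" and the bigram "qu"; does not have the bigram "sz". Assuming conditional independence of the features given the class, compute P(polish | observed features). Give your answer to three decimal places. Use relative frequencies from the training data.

polish: (69/112) × (31/69) × (36/69) × (38/69) ≈ 0.0795301
czech: (17/112) × (8/17) × (3/17) × (15/17) ≈ 0.0111221
slovak: (26/112) × (4/26) × (22/26) × (14/26) ≈ 0.0162722
P(polish | x) = 0.0795301 / 0.1069244 ≈ 0.744

0.744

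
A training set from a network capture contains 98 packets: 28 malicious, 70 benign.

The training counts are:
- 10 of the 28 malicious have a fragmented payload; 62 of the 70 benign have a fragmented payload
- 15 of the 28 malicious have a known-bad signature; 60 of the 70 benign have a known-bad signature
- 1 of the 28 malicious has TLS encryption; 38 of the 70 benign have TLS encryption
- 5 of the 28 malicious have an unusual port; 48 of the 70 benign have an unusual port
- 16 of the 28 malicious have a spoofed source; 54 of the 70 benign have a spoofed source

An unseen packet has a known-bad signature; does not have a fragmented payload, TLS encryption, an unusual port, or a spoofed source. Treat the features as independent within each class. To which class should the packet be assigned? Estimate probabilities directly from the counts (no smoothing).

malicious

malicious: (28/98) × (18/28) × (15/28) × (27/28) × (23/28) × (12/28) ≈ 0.0334025
benign: (70/98) × (8/70) × (60/70) × (32/70) × (22/70) × (16/70) ≈ 0.00229782
Highest score → malicious.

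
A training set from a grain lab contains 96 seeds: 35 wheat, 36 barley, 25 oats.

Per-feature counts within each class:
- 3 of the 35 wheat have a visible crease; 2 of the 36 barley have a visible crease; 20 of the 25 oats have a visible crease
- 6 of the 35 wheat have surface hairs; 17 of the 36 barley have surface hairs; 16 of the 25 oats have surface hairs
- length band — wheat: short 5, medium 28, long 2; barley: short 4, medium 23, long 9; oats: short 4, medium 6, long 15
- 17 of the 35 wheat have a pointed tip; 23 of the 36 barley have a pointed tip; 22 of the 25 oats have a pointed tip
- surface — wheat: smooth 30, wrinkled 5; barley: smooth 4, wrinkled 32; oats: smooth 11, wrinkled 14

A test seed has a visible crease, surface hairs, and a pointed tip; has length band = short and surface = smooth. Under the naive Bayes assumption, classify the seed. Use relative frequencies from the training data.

oats

wheat: (35/96) × (3/35) × (6/35) × (5/35) × (17/35) × (30/35) ≈ 0.000318617
barley: (36/96) × (2/36) × (17/36) × (4/36) × (23/36) × (4/36) ≈ 0.0000775971
oats: (25/96) × (20/25) × (16/25) × (4/25) × (22/25) × (11/25) ≈ 0.00826027
Highest score → oats.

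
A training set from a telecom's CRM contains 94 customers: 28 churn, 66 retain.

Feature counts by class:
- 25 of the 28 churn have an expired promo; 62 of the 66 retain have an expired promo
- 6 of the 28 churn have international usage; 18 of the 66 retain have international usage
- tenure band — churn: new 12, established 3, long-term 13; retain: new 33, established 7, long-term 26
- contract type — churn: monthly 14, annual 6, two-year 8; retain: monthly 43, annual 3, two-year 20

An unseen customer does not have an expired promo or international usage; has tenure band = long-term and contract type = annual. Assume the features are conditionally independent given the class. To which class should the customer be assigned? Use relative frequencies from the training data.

churn

churn: (28/94) × (3/28) × (22/28) × (13/28) × (6/28) ≈ 0.0024948
retain: (66/94) × (4/66) × (48/66) × (26/66) × (3/66) ≈ 0.000554161
Highest score → churn.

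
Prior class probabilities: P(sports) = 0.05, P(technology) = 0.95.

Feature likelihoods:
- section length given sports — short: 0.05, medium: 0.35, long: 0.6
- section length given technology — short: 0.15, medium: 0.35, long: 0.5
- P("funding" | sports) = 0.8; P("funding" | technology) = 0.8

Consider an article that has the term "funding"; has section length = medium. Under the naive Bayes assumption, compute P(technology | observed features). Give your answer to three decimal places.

0.950

sports: 0.05 × 0.35 × 0.8 = 0.014
technology: 0.95 × 0.35 × 0.8 = 0.266
P(technology | x) = 0.266 / 0.28 ≈ 0.950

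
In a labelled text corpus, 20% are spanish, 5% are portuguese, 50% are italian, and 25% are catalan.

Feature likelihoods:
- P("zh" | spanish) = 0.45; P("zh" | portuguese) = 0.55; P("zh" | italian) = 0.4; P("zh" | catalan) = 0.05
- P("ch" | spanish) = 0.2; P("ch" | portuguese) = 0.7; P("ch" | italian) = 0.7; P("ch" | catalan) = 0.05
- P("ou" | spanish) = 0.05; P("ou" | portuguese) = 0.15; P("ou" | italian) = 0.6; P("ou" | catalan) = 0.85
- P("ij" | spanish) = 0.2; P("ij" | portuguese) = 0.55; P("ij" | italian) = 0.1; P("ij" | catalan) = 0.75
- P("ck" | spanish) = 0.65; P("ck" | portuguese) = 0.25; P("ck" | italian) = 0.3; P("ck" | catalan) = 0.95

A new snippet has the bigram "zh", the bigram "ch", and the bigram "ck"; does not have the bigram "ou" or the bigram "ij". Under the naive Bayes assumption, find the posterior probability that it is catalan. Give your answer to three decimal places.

0.001

spanish: 0.2 × 0.45 × 0.2 × (1−0.05) × (1−0.2) × 0.65 = 0.008892
portuguese: 0.05 × 0.55 × 0.7 × (1−0.15) × (1−0.55) × 0.25 = 0.00184078125
italian: 0.5 × 0.4 × 0.7 × (1−0.6) × (1−0.1) × 0.3 = 0.01512
catalan: 0.25 × 0.05 × 0.05 × (1−0.85) × (1−0.75) × 0.95 = 0.000022265625
P(catalan | x) = 0.000022265625 / 0.025875046875 ≈ 0.001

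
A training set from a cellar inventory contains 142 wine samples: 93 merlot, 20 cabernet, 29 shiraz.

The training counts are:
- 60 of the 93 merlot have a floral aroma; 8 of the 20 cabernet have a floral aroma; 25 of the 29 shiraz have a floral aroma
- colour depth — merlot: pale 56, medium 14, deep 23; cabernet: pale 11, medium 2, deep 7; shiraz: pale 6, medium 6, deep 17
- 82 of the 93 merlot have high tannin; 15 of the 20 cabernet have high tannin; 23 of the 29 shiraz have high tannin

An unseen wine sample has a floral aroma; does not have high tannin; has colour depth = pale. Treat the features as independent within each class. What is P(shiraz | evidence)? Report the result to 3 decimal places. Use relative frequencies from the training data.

merlot: (93/142) × (60/93) × (56/93) × (11/93) ≈ 0.0300938
cabernet: (20/142) × (8/20) × (11/20) × (5/20) ≈ 0.00774648
shiraz: (29/142) × (25/29) × (6/29) × (6/29) ≈ 0.0075363
P(shiraz | x) = 0.0075363 / 0.04537658 ≈ 0.166

0.166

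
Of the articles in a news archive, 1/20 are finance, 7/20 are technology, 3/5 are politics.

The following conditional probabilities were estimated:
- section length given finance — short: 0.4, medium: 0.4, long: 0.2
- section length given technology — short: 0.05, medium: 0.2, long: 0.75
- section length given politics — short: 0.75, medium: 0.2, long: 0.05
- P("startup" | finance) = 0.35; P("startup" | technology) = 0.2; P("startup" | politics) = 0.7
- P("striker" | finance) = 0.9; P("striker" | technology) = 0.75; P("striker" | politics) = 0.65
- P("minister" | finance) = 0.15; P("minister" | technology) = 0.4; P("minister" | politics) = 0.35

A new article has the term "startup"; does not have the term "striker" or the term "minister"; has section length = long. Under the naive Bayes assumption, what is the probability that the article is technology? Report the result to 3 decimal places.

0.608

finance: 0.05 × 0.2 × 0.35 × (1−0.9) × (1−0.15) = 0.0002975
technology: 0.35 × 0.75 × 0.2 × (1−0.75) × (1−0.4) = 0.007875
politics: 0.6 × 0.05 × 0.7 × (1−0.65) × (1−0.35) = 0.0047775
P(technology | x) = 0.007875 / 0.01295 ≈ 0.608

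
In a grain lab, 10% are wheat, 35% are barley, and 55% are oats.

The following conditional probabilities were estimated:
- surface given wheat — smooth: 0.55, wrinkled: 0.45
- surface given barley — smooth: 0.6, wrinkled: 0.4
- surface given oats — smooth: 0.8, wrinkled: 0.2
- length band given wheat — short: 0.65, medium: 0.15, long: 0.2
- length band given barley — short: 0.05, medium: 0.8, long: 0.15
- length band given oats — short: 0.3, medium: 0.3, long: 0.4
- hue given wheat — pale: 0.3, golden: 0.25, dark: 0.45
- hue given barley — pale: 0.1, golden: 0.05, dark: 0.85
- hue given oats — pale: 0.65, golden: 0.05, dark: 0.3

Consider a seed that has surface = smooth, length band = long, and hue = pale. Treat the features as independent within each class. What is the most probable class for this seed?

oats

wheat: 0.1 × 0.55 × 0.2 × 0.3 = 0.0033
barley: 0.35 × 0.6 × 0.15 × 0.1 = 0.00315
oats: 0.55 × 0.8 × 0.4 × 0.65 = 0.1144
Highest score → oats.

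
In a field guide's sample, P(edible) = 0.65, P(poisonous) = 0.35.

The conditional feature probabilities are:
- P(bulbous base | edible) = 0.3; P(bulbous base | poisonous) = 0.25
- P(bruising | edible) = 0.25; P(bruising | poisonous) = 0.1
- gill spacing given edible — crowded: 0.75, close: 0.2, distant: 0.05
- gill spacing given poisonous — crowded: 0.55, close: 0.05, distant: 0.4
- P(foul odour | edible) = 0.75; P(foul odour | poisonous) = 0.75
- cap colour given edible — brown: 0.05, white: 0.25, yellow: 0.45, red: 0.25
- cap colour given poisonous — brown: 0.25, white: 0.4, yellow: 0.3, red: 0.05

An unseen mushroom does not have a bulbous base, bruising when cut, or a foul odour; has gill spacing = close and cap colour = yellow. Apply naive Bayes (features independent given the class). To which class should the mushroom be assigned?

edible

edible: 0.65 × (1−0.3) × (1−0.25) × 0.2 × (1−0.75) × 0.45 = 0.007678125
poisonous: 0.35 × (1−0.25) × (1−0.1) × 0.05 × (1−0.75) × 0.3 = 0.0008859375
Highest score → edible.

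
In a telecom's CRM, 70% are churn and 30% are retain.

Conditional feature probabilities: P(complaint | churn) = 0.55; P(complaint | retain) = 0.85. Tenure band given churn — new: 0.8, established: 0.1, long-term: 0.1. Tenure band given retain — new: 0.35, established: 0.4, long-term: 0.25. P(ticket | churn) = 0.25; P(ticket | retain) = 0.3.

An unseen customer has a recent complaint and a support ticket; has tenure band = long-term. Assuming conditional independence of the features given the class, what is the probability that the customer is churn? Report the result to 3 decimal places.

churn: 0.7 × 0.55 × 0.1 × 0.25 = 0.009625
retain: 0.3 × 0.85 × 0.25 × 0.3 = 0.019125
P(churn | x) = 0.009625 / 0.02875 ≈ 0.335

0.335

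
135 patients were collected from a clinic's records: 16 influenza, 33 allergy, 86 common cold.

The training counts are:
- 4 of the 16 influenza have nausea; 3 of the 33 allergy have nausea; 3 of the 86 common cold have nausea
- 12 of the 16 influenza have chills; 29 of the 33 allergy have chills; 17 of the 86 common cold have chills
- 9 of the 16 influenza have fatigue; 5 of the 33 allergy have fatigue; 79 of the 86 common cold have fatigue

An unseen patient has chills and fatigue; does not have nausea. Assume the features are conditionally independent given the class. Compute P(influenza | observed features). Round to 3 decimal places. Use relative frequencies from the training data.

0.210

influenza: (16/135) × (12/16) × (12/16) × (9/16) = 0.0375
allergy: (33/135) × (30/33) × (29/33) × (5/33) ≈ 0.0295888
common cold: (86/135) × (83/86) × (17/86) × (79/86) ≈ 0.111641
P(influenza | x) = 0.0375 / 0.1787298 ≈ 0.210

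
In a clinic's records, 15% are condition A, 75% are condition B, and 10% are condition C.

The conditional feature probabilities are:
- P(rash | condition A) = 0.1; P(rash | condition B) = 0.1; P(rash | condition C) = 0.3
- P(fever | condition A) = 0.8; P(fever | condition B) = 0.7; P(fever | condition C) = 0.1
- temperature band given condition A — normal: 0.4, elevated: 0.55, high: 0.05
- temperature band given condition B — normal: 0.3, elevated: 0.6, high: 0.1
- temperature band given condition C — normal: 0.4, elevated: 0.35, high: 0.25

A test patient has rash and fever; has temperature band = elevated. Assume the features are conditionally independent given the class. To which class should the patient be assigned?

condition A: 0.15 × 0.1 × 0.8 × 0.55 = 0.0066
condition B: 0.75 × 0.1 × 0.7 × 0.6 = 0.0315
condition C: 0.1 × 0.3 × 0.1 × 0.35 = 0.00105
Highest score → condition B.

condition B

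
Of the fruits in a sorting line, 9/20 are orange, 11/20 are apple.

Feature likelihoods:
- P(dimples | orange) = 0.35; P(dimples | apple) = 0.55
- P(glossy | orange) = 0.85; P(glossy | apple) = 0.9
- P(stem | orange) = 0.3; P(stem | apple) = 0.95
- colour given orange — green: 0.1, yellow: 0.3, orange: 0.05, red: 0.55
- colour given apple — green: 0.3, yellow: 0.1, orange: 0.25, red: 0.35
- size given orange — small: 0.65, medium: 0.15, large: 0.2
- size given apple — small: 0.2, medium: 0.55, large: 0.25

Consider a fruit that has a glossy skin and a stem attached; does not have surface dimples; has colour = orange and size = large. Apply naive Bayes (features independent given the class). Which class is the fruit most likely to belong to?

orange: 0.45 × (1−0.35) × 0.85 × 0.3 × 0.05 × 0.2 = 0.000745875
apple: 0.55 × (1−0.55) × 0.9 × 0.95 × 0.25 × 0.25 = 0.01322578125
Highest score → apple.

apple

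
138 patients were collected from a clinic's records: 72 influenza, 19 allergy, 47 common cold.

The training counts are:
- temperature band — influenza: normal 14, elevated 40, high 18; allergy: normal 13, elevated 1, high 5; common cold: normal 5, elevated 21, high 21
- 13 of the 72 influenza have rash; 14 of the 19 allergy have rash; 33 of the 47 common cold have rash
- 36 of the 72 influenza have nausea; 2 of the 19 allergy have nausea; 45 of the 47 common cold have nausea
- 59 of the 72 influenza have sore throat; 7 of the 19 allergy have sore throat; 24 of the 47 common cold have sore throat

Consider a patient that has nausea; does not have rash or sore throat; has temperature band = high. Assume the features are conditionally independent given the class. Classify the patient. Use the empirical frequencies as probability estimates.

influenza: (72/138) × (18/72) × (59/72) × (36/72) × (13/72) ≈ 0.00964926
allergy: (19/138) × (5/19) × (5/19) × (2/19) × (12/19) ≈ 0.000633886
common cold: (47/138) × (21/47) × (14/47) × (45/47) × (23/47) ≈ 0.0212381
Highest score → common cold.

common cold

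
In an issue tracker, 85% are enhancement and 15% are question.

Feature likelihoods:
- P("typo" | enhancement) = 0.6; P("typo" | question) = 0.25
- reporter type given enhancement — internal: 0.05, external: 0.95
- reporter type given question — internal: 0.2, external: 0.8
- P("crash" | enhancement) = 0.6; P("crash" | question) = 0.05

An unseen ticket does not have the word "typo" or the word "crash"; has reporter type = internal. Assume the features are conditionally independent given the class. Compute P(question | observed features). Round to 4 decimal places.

0.7587

enhancement: 0.85 × (1−0.6) × 0.05 × (1−0.6) = 0.0068
question: 0.15 × (1−0.25) × 0.2 × (1−0.05) = 0.021375
P(question | x) = 0.021375 / 0.028175 ≈ 0.7587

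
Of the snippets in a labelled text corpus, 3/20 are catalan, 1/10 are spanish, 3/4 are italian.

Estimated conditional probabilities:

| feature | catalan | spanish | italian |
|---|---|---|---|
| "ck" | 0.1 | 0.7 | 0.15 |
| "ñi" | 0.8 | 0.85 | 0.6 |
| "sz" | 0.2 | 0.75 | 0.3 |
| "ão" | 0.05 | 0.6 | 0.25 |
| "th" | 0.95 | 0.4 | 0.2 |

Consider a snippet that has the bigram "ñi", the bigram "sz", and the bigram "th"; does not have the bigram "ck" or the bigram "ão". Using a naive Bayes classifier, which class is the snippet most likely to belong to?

catalan

catalan: 0.15 × (1−0.1) × 0.8 × 0.2 × (1−0.05) × 0.95 = 0.019494
spanish: 0.1 × (1−0.7) × 0.85 × 0.75 × (1−0.6) × 0.4 = 0.00306
italian: 0.75 × (1−0.15) × 0.6 × 0.3 × (1−0.25) × 0.2 = 0.0172125
Highest score → catalan.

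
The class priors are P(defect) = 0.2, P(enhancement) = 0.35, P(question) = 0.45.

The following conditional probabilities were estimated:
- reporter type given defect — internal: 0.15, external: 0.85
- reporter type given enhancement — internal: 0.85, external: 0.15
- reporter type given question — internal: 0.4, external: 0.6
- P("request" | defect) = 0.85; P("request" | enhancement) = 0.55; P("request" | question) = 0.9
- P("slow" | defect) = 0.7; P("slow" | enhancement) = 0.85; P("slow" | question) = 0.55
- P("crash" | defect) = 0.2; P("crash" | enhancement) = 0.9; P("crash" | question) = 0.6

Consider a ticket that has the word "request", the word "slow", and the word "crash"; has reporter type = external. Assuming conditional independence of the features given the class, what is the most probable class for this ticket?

question

defect: 0.2 × 0.85 × 0.85 × 0.7 × 0.2 = 0.02023
enhancement: 0.35 × 0.15 × 0.55 × 0.85 × 0.9 = 0.022089375
question: 0.45 × 0.6 × 0.9 × 0.55 × 0.6 = 0.08019
Highest score → question.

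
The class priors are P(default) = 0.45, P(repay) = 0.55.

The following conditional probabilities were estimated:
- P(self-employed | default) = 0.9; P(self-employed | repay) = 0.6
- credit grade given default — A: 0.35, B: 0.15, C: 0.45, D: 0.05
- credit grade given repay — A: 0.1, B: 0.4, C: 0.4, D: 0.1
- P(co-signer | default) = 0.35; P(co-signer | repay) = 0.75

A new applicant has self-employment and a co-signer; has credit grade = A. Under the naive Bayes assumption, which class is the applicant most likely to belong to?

default

default: 0.45 × 0.9 × 0.35 × 0.35 = 0.0496125
repay: 0.55 × 0.6 × 0.1 × 0.75 = 0.02475
Highest score → default.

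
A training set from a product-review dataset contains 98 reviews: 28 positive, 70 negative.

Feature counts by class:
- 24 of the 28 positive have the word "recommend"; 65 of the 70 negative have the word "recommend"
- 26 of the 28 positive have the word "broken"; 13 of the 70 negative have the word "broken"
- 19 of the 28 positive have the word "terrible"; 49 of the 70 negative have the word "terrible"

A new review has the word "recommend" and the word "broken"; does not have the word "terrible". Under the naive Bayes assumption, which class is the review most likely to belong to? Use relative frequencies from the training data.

positive

positive: (28/98) × (24/28) × (26/28) × (9/28) ≈ 0.0730945
negative: (70/98) × (65/70) × (13/70) × (21/70) ≈ 0.0369534
Highest score → positive.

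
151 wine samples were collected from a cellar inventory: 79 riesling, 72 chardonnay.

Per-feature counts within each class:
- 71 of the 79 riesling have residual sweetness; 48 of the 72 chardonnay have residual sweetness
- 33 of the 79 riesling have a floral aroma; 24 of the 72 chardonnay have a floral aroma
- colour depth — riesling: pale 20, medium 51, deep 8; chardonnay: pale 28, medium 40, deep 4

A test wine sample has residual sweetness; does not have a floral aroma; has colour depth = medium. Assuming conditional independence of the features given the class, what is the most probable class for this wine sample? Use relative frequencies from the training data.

riesling

riesling: (79/151) × (71/79) × (46/79) × (51/79) ≈ 0.176748
chardonnay: (72/151) × (48/72) × (48/72) × (40/72) ≈ 0.117734
Highest score → riesling.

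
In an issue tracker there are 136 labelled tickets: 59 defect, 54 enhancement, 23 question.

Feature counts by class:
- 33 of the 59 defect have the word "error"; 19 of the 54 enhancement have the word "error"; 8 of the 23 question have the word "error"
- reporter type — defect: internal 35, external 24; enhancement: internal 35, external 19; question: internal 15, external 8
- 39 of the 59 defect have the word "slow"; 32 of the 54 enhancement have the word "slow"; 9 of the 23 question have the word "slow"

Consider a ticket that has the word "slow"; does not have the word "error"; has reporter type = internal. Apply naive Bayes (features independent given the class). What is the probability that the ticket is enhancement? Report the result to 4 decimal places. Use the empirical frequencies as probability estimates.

defect: (59/136) × (26/59) × (35/59) × (39/59) ≈ 0.0749658
enhancement: (54/136) × (35/54) × (35/54) × (32/54) ≈ 0.0988461
question: (23/136) × (15/23) × (15/23) × (9/23) ≈ 0.0281469
P(enhancement | x) = 0.0988461 / 0.2019588 ≈ 0.4894

0.4894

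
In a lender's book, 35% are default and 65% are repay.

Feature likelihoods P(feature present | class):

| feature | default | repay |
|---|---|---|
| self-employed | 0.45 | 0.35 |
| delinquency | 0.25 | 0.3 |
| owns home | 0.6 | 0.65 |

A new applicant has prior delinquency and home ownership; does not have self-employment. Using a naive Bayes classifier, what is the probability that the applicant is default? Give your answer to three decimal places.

0.260

default: 0.35 × (1−0.45) × 0.25 × 0.6 = 0.028875
repay: 0.65 × (1−0.35) × 0.3 × 0.65 = 0.0823875
P(default | x) = 0.028875 / 0.1112625 ≈ 0.260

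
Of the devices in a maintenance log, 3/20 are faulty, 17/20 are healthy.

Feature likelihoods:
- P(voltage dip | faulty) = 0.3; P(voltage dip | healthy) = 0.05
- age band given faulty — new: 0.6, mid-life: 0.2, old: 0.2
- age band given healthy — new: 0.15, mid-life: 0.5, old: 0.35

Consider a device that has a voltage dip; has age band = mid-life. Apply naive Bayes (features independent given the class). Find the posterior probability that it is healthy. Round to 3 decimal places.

faulty: 0.15 × 0.3 × 0.2 = 0.009
healthy: 0.85 × 0.05 × 0.5 = 0.02125
P(healthy | x) = 0.02125 / 0.03025 ≈ 0.702

0.702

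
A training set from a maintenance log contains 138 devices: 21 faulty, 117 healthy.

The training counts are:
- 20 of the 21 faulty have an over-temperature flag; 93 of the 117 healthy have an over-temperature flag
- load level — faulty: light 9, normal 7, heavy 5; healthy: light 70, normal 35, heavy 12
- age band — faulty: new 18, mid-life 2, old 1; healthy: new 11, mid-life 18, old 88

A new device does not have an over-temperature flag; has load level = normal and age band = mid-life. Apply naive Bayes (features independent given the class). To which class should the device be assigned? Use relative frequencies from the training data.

faulty: (21/138) × (1/21) × (7/21) × (2/21) ≈ 0.000230044
healthy: (117/138) × (24/117) × (35/117) × (18/117) ≈ 0.00800389
Highest score → healthy.

healthy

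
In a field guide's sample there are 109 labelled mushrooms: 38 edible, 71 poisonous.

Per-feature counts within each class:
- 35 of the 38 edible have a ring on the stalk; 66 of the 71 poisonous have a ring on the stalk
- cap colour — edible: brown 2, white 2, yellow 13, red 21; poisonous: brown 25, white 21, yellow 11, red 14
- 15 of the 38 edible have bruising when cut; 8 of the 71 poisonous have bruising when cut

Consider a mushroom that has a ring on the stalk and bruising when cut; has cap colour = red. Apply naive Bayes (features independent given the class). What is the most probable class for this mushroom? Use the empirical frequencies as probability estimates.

edible: (38/109) × (35/38) × (21/38) × (15/38) ≈ 0.0700463
poisonous: (71/109) × (66/71) × (14/71) × (8/71) ≈ 0.013453
Highest score → edible.

edible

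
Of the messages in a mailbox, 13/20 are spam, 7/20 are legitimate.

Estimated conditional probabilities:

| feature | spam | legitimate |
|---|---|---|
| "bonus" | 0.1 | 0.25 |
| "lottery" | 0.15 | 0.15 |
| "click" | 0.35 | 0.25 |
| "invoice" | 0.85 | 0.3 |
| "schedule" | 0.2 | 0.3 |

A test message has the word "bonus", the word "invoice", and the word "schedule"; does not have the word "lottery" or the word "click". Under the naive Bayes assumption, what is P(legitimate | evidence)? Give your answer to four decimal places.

spam: 0.65 × 0.1 × (1−0.15) × (1−0.35) × 0.85 × 0.2 = 0.006105125
legitimate: 0.35 × 0.25 × (1−0.15) × (1−0.25) × 0.3 × 0.3 = 0.0050203125
P(legitimate | x) = 0.0050203125 / 0.0111254375 ≈ 0.4512

0.4512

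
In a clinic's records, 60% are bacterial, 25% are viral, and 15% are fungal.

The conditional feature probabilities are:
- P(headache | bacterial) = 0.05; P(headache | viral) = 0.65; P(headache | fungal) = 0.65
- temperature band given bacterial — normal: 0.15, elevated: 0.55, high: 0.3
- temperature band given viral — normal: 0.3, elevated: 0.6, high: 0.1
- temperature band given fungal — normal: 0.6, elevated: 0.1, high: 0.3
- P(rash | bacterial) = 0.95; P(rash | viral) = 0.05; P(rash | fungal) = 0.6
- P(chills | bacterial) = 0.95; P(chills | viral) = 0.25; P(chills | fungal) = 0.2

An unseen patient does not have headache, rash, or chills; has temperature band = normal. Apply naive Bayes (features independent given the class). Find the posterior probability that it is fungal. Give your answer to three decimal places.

bacterial: 0.6 × (1−0.05) × 0.15 × (1−0.95) × (1−0.95) = 0.00021375
viral: 0.25 × (1−0.65) × 0.3 × (1−0.05) × (1−0.25) = 0.018703125
fungal: 0.15 × (1−0.65) × 0.6 × (1−0.6) × (1−0.2) = 0.01008
P(fungal | x) = 0.01008 / 0.028996875 ≈ 0.348

0.348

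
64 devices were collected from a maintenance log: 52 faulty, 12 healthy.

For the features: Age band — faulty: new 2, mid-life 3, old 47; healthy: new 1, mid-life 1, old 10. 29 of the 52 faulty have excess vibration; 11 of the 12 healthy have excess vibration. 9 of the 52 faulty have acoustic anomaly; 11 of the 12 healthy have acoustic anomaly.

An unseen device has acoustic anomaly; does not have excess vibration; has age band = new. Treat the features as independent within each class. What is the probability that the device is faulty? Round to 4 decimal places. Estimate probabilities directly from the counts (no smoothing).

0.6671

faulty: (52/64) × (2/52) × (23/52) × (9/52) ≈ 0.00239229
healthy: (12/64) × (1/12) × (1/12) × (11/12) ≈ 0.00119358
P(faulty | x) = 0.00239229 / 0.00358587 ≈ 0.6671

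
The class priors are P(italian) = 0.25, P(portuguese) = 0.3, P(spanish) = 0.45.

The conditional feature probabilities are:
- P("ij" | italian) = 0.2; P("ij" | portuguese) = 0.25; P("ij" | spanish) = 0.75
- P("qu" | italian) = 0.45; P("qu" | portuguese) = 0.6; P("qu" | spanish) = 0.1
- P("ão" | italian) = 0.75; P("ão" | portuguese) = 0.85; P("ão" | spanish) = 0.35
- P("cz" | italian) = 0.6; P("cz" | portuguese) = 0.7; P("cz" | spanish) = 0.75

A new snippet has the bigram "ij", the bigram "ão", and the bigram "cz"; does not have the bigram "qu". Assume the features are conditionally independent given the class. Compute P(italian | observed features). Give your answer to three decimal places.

italian: 0.25 × 0.2 × (1−0.45) × 0.75 × 0.6 = 0.012375
portuguese: 0.3 × 0.25 × (1−0.6) × 0.85 × 0.7 = 0.01785
spanish: 0.45 × 0.75 × (1−0.1) × 0.35 × 0.75 = 0.079734375
P(italian | x) = 0.012375 / 0.109959375 ≈ 0.113

0.113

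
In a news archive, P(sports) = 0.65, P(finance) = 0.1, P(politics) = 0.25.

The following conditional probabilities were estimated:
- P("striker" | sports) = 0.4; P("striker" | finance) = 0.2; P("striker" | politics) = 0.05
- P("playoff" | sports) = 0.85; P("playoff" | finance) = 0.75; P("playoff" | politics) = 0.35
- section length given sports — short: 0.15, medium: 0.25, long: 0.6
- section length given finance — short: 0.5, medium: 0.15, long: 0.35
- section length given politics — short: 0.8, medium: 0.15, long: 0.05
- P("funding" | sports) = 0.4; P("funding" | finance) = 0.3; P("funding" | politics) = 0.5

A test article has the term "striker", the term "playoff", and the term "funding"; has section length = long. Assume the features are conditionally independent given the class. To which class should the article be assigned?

sports: 0.65 × 0.4 × 0.85 × 0.6 × 0.4 = 0.05304
finance: 0.1 × 0.2 × 0.75 × 0.35 × 0.3 = 0.001575
politics: 0.25 × 0.05 × 0.35 × 0.05 × 0.5 = 0.000109375
Highest score → sports.

sports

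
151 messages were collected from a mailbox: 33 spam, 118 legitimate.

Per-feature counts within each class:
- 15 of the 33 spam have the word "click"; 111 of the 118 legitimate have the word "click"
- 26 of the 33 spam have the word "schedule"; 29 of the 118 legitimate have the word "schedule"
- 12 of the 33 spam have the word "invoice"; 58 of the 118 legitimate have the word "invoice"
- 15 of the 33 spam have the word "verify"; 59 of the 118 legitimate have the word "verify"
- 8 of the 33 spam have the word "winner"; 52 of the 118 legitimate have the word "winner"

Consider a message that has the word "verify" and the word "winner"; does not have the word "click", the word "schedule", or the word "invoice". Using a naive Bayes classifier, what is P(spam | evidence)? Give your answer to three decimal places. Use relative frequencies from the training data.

spam: (33/151) × (18/33) × (7/33) × (21/33) × (15/33) × (8/33) ≈ 0.00177312
legitimate: (118/151) × (7/118) × (89/118) × (60/118) × (59/118) × (52/118) ≈ 0.00391733
P(spam | x) = 0.00177312 / 0.00569045 ≈ 0.312

0.312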